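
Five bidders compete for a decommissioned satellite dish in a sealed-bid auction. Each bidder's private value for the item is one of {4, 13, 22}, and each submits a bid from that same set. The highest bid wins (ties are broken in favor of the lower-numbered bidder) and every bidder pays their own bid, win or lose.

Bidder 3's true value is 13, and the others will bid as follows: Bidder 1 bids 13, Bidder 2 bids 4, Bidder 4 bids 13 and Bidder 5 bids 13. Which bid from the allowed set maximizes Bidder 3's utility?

4

Bid 4: loses but pays 4, utility -4.
Bid 13: loses but pays 13, utility -13.
Bid 22: wins, pays 22, utility 13 - 22 = -9.
The best choice is 4 with utility -4.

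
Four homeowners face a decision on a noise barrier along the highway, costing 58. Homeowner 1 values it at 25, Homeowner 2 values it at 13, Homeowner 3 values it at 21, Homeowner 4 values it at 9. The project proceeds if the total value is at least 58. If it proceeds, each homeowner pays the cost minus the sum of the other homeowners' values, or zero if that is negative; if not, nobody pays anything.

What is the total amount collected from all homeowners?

29

Total value 68 ≥ cost 58, so it is built.
Homeowner 1: others sum to 43; max(0, 58 - 43) = 15.
Homeowner 2: others sum to 55; max(0, 58 - 55) = 3.
Homeowner 3: others sum to 47; max(0, 58 - 47) = 11.
Homeowner 4: others sum to 59; max(0, 58 - 59) = 0.
Total collected = 15 + 3 + 11 + 0 = 29.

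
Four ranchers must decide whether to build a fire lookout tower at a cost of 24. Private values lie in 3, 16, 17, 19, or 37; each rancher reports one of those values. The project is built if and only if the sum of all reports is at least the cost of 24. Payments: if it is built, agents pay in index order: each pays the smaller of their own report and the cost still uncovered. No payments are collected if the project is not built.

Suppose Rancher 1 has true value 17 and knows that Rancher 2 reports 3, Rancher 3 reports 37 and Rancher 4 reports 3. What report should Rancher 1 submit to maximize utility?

Report 3: project built, pays 3, utility 17 - 3 = 14.
Report 16: project built, pays 16, utility 17 - 16 = 1.
Report 17: project built, pays 17, utility 17 - 17 = 0.
Report 19: project built, pays 19, utility 17 - 19 = -2.
Report 37: project built, pays 24, utility 17 - 24 = -7.
The best choice is 3 with utility 14.

3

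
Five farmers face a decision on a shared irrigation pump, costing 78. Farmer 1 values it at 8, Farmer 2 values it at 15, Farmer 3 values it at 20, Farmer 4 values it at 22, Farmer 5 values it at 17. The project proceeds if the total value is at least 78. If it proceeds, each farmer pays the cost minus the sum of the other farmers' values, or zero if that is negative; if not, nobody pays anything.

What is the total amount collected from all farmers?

Total value 82 ≥ cost 78, so it is built.
Farmer 1: others sum to 74; max(0, 78 - 74) = 4.
Farmer 2: others sum to 67; max(0, 78 - 67) = 11.
Farmer 3: others sum to 62; max(0, 78 - 62) = 16.
Farmer 4: others sum to 60; max(0, 78 - 60) = 18.
Farmer 5: others sum to 65; max(0, 78 - 65) = 13.
Total collected = 4 + 11 + 16 + 18 + 13 = 62.

62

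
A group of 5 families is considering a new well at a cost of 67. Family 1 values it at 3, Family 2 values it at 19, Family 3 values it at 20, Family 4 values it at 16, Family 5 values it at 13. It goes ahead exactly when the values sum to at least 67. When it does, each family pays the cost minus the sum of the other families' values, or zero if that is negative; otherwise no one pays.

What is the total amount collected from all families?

52

Total value 71 ≥ cost 67, so it is built.
Family 1: others sum to 68; max(0, 67 - 68) = 0.
Family 2: others sum to 52; max(0, 67 - 52) = 15.
Family 3: others sum to 51; max(0, 67 - 51) = 16.
Family 4: others sum to 55; max(0, 67 - 55) = 12.
Family 5: others sum to 58; max(0, 67 - 58) = 9.
Total collected = 0 + 15 + 16 + 12 + 9 = 52.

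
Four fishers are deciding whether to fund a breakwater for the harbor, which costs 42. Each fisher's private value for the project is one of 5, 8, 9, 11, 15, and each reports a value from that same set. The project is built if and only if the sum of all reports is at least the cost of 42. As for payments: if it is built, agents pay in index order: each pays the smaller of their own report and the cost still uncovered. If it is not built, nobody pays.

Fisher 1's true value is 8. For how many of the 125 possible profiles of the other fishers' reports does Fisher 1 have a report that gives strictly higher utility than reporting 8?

Others report (8, 15, 15): truth gives 0; report 5 gives 3 > 0. Violating.
Others report (9, 15, 15): truth gives 0; report 5 gives 3 > 0. Violating.
Others report (11, 11, 15): truth gives 0; report 5 gives 3 > 0. Violating.
Others report (11, 15, 11): truth gives 0; report 5 gives 3 > 0. Violating.
Others report (5, 5, 5): truth gives 0; no alternative beats it.
Others report (5, 5, 8): truth gives 0; no alternative beats it.
(Checking all 125 profiles: 13 have a profitable deviation, 112 do not.)

13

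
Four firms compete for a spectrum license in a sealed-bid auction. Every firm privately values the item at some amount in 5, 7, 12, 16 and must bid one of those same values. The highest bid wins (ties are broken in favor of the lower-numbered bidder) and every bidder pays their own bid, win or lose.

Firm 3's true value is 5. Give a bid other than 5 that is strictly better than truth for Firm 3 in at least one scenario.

7

Suppose Firm 1 bids 5, Firm 2 bids 5 and Firm 4 bids 5.
Bid 5: loses but pays 5, utility -5.
Bid 7: wins, pays 7, utility 5 - 7 = -2.
So bidding 7 beats truth here (-2 > -5).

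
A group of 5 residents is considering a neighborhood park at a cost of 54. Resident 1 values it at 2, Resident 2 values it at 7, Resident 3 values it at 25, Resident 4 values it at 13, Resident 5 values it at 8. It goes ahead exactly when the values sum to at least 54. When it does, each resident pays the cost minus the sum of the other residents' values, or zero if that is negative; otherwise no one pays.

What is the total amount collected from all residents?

50

Total value 55 ≥ cost 54, so it is built.
Resident 1: others sum to 53; max(0, 54 - 53) = 1.
Resident 2: others sum to 48; max(0, 54 - 48) = 6.
Resident 3: others sum to 30; max(0, 54 - 30) = 24.
Resident 4: others sum to 42; max(0, 54 - 42) = 12.
Resident 5: others sum to 47; max(0, 54 - 47) = 7.
Total collected = 1 + 6 + 24 + 12 + 7 = 50.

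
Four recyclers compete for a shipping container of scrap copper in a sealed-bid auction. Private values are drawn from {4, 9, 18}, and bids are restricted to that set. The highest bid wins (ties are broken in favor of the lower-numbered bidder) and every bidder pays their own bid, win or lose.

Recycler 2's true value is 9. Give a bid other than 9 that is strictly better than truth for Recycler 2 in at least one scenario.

4

Suppose Recycler 1 bids 4, Recycler 3 bids 4 and Recycler 4 bids 18.
Bid 9: loses but pays 9, utility -9.
Bid 4: loses but pays 4, utility -4.
So bidding 4 beats truth here (-4 > -9).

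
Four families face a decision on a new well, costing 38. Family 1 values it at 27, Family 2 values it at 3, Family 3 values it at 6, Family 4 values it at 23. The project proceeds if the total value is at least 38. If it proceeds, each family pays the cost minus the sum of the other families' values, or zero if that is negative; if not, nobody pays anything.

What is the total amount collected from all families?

8

Total value 59 ≥ cost 38, so it is built.
Family 1: others sum to 32; max(0, 38 - 32) = 6.
Family 2: others sum to 56; max(0, 38 - 56) = 0.
Family 3: others sum to 53; max(0, 38 - 53) = 0.
Family 4: others sum to 36; max(0, 38 - 36) = 2.
Total collected = 6 + 0 + 0 + 2 = 8.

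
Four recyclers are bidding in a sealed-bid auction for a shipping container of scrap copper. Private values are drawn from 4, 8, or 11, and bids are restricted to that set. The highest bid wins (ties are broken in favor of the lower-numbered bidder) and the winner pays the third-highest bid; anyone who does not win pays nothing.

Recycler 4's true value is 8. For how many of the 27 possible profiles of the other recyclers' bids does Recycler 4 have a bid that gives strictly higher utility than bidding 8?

Others bid (4, 4, 8): truth gives 0; bid 11 gives 4 > 0. Violating.
Others bid (4, 8, 4): truth gives 0; bid 11 gives 4 > 0. Violating.
Others bid (8, 4, 4): truth gives 0; bid 11 gives 4 > 0. Violating.
Others bid (4, 4, 4): truth gives 4; no alternative beats it.
Others bid (4, 4, 11): truth gives 0; no alternative beats it.
(Checking all 27 profiles: 3 have a profitable deviation, 24 do not.)

3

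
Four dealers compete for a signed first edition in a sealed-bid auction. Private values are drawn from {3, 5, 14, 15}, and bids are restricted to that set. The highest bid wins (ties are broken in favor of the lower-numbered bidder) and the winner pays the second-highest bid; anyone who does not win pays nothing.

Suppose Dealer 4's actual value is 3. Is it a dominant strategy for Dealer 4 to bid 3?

Check each profile of the others' bids and compare truth against every alternative bid.
Others bid (3, 3, 3): truth gives 0, best alternative gives 0.
Others bid (3, 3, 5): truth gives 0, best alternative gives 0.
Others bid (3, 3, 14): truth gives 0, best alternative gives 0.
Others bid (3, 3, 15): truth gives 0, best alternative gives 0.
Others bid (3, 5, 3): truth gives 0, best alternative gives 0.
Others bid (3, 5, 5): truth gives 0, best alternative gives 0.
(Remaining 58 profiles checked similarly; truth is weakly best in each.)
In every case the truthful bid is at least as good as any alternative, so it is a dominant strategy.

Yes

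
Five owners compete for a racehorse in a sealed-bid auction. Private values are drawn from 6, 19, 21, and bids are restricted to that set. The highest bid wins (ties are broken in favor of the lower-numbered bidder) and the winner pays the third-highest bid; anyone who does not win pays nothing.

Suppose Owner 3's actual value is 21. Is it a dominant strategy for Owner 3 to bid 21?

Yes

Check each profile of the others' bids and compare truth against every alternative bid.
Others bid (6, 6, 6, 21): truth gives 15, best alternative gives 0.
Others bid (6, 6, 21, 6): truth gives 15, best alternative gives 0.
Others bid (6, 19, 6, 6): truth gives 15, best alternative gives 0.
Others bid (19, 6, 6, 6): truth gives 15, best alternative gives 0.
Others bid (6, 6, 19, 21): truth gives 2, best alternative gives 0.
Others bid (6, 6, 21, 19): truth gives 2, best alternative gives 0.
(Remaining 75 profiles checked similarly; truth is weakly best in each.)
In every case the truthful bid is at least as good as any alternative, so it is a dominant strategy.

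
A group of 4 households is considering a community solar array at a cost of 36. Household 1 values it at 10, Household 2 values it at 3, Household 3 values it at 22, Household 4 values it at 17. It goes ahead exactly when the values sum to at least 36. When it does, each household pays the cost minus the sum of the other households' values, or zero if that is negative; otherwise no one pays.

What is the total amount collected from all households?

Total value 52 ≥ cost 36, so it is built.
Household 1: others sum to 42; max(0, 36 - 42) = 0.
Household 2: others sum to 49; max(0, 36 - 49) = 0.
Household 3: others sum to 30; max(0, 36 - 30) = 6.
Household 4: others sum to 35; max(0, 36 - 35) = 1.
Total collected = 0 + 0 + 6 + 1 = 7.

7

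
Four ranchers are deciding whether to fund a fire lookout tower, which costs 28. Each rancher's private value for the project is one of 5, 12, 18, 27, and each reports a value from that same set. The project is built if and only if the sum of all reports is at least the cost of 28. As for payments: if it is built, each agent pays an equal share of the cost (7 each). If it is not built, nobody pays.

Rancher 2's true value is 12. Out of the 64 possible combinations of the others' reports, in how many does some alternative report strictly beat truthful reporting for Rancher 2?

1

Others report (5, 5, 5): truth gives 0; report 18 gives 5 > 0. Violating.
Others report (5, 5, 12): truth gives 5; no alternative beats it.
Others report (5, 5, 18): truth gives 5; no alternative beats it.
(Checking all 64 profiles: 1 has a profitable deviation, 63 do not.)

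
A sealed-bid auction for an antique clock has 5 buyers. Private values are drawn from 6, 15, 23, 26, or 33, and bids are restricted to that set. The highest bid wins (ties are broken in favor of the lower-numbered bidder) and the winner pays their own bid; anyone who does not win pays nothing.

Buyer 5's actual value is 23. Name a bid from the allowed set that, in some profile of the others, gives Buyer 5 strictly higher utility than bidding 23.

15

Suppose Buyer 1 bids 6, Buyer 2 bids 6, Buyer 3 bids 6 and Buyer 4 bids 6.
Bid 23: wins, pays 23, utility 23 - 23 = 0.
Bid 15: wins, pays 15, utility 23 - 15 = 8.
So bidding 15 beats truth here (8 > 0).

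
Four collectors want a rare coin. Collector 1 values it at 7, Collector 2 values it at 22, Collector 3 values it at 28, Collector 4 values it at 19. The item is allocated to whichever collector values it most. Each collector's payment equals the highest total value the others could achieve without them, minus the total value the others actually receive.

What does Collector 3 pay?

Collector 3 has the highest value and receives the item.
Without Collector 3, the item would go to the next-highest value, 22, so the others could achieve 22.
With Collector 3 present and winning, the others receive nothing, so their total is 0.
Payment = 22 - 0 = 22.

22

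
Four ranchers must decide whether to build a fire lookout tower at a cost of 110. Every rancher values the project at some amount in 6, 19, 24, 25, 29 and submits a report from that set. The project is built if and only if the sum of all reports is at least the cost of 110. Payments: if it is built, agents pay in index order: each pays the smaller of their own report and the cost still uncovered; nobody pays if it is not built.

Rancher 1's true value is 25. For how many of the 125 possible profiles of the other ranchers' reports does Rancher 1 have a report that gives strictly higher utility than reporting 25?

1

Others report (29, 29, 29): truth gives 0; report 24 gives 1 > 0. Violating.
Others report (6, 6, 6): truth gives 0; no alternative beats it.
Others report (6, 6, 19): truth gives 0; no alternative beats it.
(Checking all 125 profiles: 1 has a profitable deviation, 124 do not.)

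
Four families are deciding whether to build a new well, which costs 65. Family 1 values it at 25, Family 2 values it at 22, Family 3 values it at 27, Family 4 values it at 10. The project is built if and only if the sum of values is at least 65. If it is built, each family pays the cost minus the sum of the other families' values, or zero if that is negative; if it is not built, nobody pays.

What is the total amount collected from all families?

Total value 84 ≥ cost 65, so it is built.
Family 1: others sum to 59; max(0, 65 - 59) = 6.
Family 2: others sum to 62; max(0, 65 - 62) = 3.
Family 3: others sum to 57; max(0, 65 - 57) = 8.
Family 4: others sum to 74; max(0, 65 - 74) = 0.
Total collected = 6 + 3 + 8 + 0 = 17.

17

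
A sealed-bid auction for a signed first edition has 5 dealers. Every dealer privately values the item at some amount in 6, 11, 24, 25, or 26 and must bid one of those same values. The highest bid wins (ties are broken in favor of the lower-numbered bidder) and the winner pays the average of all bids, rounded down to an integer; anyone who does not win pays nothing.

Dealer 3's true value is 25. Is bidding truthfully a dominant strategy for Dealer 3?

Consider the case where Dealer 1 bids 6, Dealer 2 bids 6, Dealer 4 bids 6 and Dealer 5 bids 6.
Truthful bid 25: wins, pays 9, utility 25 - 9 = 16.
Bid 11 instead: wins, pays 7, utility 25 - 7 = 18.
Since 18 > 16, bidding 11 is strictly better here, so truthful bidding is not dominant.

No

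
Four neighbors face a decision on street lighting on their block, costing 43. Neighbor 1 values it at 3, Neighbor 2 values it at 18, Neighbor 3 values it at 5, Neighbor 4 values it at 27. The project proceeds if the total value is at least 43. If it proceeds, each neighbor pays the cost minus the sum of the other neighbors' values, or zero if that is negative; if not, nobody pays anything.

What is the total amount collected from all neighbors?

25

Total value 53 ≥ cost 43, so it is built.
Neighbor 1: others sum to 50; max(0, 43 - 50) = 0.
Neighbor 2: others sum to 35; max(0, 43 - 35) = 8.
Neighbor 3: others sum to 48; max(0, 43 - 48) = 0.
Neighbor 4: others sum to 26; max(0, 43 - 26) = 17.
Total collected = 0 + 8 + 0 + 17 = 25.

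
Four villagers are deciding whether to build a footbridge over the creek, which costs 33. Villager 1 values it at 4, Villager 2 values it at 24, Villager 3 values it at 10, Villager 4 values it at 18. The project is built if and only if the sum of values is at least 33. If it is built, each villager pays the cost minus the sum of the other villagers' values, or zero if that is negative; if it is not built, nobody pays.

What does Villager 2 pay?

Total value 56 ≥ cost 33, so the project is built.
The other villagers' values sum to 32.
Cost minus that sum is 33 - 32 = 1.

1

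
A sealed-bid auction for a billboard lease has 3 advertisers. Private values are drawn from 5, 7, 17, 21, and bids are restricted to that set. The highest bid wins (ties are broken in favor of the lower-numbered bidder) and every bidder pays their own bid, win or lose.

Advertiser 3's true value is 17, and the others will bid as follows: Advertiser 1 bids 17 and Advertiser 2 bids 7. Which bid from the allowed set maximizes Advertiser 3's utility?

21

Bid 5: loses but pays 5, utility -5.
Bid 7: loses but pays 7, utility -7.
Bid 17: loses but pays 17, utility -17.
Bid 21: wins, pays 21, utility 17 - 21 = -4.
The best choice is 21 with utility -4.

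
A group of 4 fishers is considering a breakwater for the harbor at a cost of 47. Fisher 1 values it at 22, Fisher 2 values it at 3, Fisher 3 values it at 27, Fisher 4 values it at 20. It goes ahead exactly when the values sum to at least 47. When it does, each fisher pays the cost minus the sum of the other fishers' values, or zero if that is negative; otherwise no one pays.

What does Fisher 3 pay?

Total value 72 ≥ cost 47, so the project is built.
The other fishers' values sum to 45.
Cost minus that sum is 47 - 45 = 2.

2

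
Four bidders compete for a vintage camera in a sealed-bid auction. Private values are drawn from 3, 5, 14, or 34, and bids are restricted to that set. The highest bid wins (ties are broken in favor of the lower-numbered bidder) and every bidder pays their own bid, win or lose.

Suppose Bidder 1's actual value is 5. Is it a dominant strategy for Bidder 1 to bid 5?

Consider the case where Bidder 2 bids 3, Bidder 3 bids 3 and Bidder 4 bids 3.
Truthful bid 5: wins, pays 5, utility 5 - 5 = 0.
Bid 3 instead: wins, pays 3, utility 5 - 3 = 2.
Since 2 > 0, bidding 3 is strictly better here, so truthful bidding is not dominant.

No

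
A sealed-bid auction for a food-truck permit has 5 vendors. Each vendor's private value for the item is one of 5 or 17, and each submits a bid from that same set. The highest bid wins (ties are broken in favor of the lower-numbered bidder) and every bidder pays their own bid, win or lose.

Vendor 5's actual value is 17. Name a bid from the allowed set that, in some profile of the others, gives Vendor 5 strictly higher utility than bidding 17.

Suppose Vendor 1 bids 5, Vendor 2 bids 5, Vendor 3 bids 5 and Vendor 4 bids 17.
Bid 17: loses but pays 17, utility -17.
Bid 5: loses but pays 5, utility -5.
So bidding 5 beats truth here (-5 > -17).

5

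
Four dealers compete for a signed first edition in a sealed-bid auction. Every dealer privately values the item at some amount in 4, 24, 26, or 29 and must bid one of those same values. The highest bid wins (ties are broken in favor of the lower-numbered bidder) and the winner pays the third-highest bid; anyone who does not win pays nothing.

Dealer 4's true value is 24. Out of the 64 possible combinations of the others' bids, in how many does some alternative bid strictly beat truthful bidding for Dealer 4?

6

Others bid (4, 4, 24): truth gives 0; bid 26 gives 20 > 0. Violating.
Others bid (4, 4, 26): truth gives 0; bid 29 gives 20 > 0. Violating.
Others bid (4, 24, 4): truth gives 0; bid 26 gives 20 > 0. Violating.
Others bid (4, 26, 4): truth gives 0; bid 29 gives 20 > 0. Violating.
Others bid (4, 4, 4): truth gives 20; no alternative beats it.
Others bid (4, 4, 29): truth gives 0; no alternative beats it.
(Checking all 64 profiles: 6 have a profitable deviation, 58 do not.)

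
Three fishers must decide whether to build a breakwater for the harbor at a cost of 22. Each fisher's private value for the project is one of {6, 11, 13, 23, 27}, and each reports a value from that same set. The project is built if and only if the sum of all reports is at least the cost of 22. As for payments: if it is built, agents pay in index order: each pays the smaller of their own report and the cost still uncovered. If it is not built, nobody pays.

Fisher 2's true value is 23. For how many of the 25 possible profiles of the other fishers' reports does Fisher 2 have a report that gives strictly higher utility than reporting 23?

Others report (6, 6): truth gives 7; report 11 gives 12 > 7. Violating.
Others report (6, 11): truth gives 7; report 6 gives 17 > 7. Violating.
Others report (6, 13): truth gives 7; report 6 gives 17 > 7. Violating.
Others report (6, 23): truth gives 7; report 6 gives 17 > 7. Violating.
Others report (23, 6): truth gives 23; no alternative beats it.
Others report (23, 11): truth gives 23; no alternative beats it.
(Checking all 25 profiles: 15 have a profitable deviation, 10 do not.)

15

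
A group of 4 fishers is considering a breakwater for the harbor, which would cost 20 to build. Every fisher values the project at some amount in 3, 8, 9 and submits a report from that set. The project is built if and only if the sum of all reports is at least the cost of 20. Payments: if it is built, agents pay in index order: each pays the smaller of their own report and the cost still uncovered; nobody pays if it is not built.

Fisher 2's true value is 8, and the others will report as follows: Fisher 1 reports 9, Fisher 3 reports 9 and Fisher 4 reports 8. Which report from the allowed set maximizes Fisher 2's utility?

Report 3: project built, pays 3, utility 8 - 3 = 5.
Report 8: project built, pays 8, utility 8 - 8 = 0.
Report 9: project built, pays 9, utility 8 - 9 = -1.
The best choice is 3 with utility 5.

3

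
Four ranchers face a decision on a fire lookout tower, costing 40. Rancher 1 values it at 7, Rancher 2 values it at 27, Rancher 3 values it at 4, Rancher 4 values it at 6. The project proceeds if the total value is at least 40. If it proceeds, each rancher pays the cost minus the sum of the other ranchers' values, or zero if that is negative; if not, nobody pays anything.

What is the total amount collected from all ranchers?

28

Total value 44 ≥ cost 40, so it is built.
Rancher 1: others sum to 37; max(0, 40 - 37) = 3.
Rancher 2: others sum to 17; max(0, 40 - 17) = 23.
Rancher 3: others sum to 40; max(0, 40 - 40) = 0.
Rancher 4: others sum to 38; max(0, 40 - 38) = 2.
Total collected = 3 + 23 + 0 + 2 = 28.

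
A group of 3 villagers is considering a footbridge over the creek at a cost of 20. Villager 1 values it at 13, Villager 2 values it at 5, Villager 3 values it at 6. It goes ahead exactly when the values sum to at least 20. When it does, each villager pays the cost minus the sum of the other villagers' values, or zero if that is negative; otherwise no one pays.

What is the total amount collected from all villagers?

12

Total value 24 ≥ cost 20, so it is built.
Villager 1: others sum to 11; max(0, 20 - 11) = 9.
Villager 2: others sum to 19; max(0, 20 - 19) = 1.
Villager 3: others sum to 18; max(0, 20 - 18) = 2.
Total collected = 9 + 1 + 2 = 12.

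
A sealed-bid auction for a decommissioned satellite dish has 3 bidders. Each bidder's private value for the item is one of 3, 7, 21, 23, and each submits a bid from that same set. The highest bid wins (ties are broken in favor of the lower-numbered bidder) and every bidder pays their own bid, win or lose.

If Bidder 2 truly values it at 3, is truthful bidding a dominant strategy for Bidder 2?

Yes

Check each profile of the others' bids and compare truth against every alternative bid.
Others bid (3, 21): truth gives -3, best alternative gives -7.
Others bid (3, 23): truth gives -3, best alternative gives -7.
Others bid (7, 3): truth gives -3, best alternative gives -7.
Others bid (7, 7): truth gives -3, best alternative gives -7.
Others bid (7, 21): truth gives -3, best alternative gives -7.
Others bid (7, 23): truth gives -3, best alternative gives -7.
(Remaining 10 profiles checked similarly; truth is weakly best in each.)
In every case the truthful bid is at least as good as any alternative, so it is a dominant strategy.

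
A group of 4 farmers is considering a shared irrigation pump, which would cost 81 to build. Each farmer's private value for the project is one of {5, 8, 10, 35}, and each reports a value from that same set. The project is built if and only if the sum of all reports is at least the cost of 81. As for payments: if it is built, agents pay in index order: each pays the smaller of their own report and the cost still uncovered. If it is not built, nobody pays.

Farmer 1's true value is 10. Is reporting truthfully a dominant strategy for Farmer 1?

No

Consider the case where Farmer 2 reports 5, Farmer 3 reports 35 and Farmer 4 reports 35.
Truthful report 10: project built, pays 10, utility 10 - 10 = 0.
Report 8 instead: project built, pays 8, utility 10 - 8 = 2.
Since 2 > 0, reporting 8 is strictly better here, so truthful reporting is not dominant.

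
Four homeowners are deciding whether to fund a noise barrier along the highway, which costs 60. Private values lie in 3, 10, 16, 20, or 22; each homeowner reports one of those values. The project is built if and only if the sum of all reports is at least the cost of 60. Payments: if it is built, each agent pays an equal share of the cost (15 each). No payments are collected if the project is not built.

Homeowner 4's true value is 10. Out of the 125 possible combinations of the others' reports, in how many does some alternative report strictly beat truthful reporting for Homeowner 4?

21

Others report (10, 20, 20): truth gives -5; report 3 gives 0 > -5. Violating.
Others report (10, 20, 22): truth gives -5; report 3 gives 0 > -5. Violating.
Others report (10, 22, 20): truth gives -5; report 3 gives 0 > -5. Violating.
Others report (10, 22, 22): truth gives -5; report 3 gives 0 > -5. Violating.
Others report (3, 3, 3): truth gives 0; no alternative beats it.
Others report (3, 3, 10): truth gives 0; no alternative beats it.
(Checking all 125 profiles: 21 have a profitable deviation, 104 do not.)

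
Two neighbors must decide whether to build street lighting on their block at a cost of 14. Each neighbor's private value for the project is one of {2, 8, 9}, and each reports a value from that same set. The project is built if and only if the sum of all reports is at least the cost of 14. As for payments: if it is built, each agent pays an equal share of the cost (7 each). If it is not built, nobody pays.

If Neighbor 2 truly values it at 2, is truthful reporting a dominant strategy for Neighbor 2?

Yes

Check each profile of the others' reports and compare truth against every alternative report.
Others report (8): truth gives 0, best alternative gives -5.
Others report (9): truth gives 0, best alternative gives -5.
Others report (2): truth gives 0, best alternative gives 0.
In every case the truthful report is at least as good as any alternative, so it is a dominant strategy.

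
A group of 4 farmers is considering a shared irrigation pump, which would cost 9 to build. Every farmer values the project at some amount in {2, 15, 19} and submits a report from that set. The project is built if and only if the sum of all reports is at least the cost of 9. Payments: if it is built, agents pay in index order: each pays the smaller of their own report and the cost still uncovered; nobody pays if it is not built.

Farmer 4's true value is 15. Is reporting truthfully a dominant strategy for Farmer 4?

Yes

Check each profile of the others' reports and compare truth against every alternative report.
Others report (2, 2, 15): truth gives 15, best alternative gives 15.
Others report (2, 2, 19): truth gives 15, best alternative gives 15.
Others report (2, 15, 2): truth gives 15, best alternative gives 15.
Others report (2, 15, 15): truth gives 15, best alternative gives 15.
Others report (2, 15, 19): truth gives 15, best alternative gives 15.
Others report (2, 19, 2): truth gives 15, best alternative gives 15.
(Remaining 21 profiles checked similarly; truth is weakly best in each.)
In every case the truthful report is at least as good as any alternative, so it is a dominant strategy.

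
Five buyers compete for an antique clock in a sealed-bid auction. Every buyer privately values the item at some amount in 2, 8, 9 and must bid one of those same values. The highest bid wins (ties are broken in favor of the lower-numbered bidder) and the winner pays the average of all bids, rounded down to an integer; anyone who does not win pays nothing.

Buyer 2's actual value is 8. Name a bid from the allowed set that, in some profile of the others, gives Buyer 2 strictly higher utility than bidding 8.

Suppose Buyer 1 bids 2, Buyer 3 bids 2, Buyer 4 bids 2 and Buyer 5 bids 9.
Bid 8: loses, pays 0, utility 0.
Bid 9: wins, pays 4, utility 8 - 4 = 4.
So bidding 9 beats truth here (4 > 0).

9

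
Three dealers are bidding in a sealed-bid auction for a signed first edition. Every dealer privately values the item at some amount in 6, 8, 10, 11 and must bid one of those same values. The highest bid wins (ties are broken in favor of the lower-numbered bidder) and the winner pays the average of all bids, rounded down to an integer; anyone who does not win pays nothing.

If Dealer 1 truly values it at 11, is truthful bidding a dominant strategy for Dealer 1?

No

Consider the case where Dealer 2 bids 6 and Dealer 3 bids 6.
Truthful bid 11: wins, pays 7, utility 11 - 7 = 4.
Bid 6 instead: wins, pays 6, utility 11 - 6 = 5.
Since 5 > 4, bidding 6 is strictly better here, so truthful bidding is not dominant.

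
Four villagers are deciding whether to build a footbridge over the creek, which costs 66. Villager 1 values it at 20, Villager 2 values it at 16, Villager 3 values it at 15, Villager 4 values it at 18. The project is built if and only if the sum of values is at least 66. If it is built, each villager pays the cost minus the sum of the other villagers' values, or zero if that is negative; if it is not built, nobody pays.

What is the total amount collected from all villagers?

Total value 69 ≥ cost 66, so it is built.
Villager 1: others sum to 49; max(0, 66 - 49) = 17.
Villager 2: others sum to 53; max(0, 66 - 53) = 13.
Villager 3: others sum to 54; max(0, 66 - 54) = 12.
Villager 4: others sum to 51; max(0, 66 - 51) = 15.
Total collected = 17 + 13 + 12 + 15 = 57.

57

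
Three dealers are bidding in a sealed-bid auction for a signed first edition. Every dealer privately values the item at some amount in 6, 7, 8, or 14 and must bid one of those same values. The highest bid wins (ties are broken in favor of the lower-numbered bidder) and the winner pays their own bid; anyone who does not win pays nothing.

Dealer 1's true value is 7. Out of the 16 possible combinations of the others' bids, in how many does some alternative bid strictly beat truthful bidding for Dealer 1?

Others bid (6, 6): truth gives 0; bid 6 gives 1 > 0. Violating.
Others bid (6, 7): truth gives 0; no alternative beats it.
Others bid (6, 8): truth gives 0; no alternative beats it.
(Checking all 16 profiles: 1 has a profitable deviation, 15 do not.)

1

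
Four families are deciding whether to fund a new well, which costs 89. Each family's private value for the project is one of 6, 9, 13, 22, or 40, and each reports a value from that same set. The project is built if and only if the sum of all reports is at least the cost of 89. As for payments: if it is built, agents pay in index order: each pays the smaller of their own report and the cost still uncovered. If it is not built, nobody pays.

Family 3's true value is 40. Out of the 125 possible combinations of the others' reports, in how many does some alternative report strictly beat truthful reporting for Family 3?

Others report (6, 22, 40): truth gives 0; report 22 gives 18 > 0. Violating.
Others report (6, 40, 22): truth gives 0; report 22 gives 18 > 0. Violating.
Others report (6, 40, 40): truth gives 0; report 6 gives 34 > 0. Violating.
Others report (9, 22, 40): truth gives 0; report 22 gives 18 > 0. Violating.
Others report (6, 6, 6): truth gives 0; no alternative beats it.
Others report (6, 6, 9): truth gives 0; no alternative beats it.
(Checking all 125 profiles: 34 have a profitable deviation, 91 do not.)

34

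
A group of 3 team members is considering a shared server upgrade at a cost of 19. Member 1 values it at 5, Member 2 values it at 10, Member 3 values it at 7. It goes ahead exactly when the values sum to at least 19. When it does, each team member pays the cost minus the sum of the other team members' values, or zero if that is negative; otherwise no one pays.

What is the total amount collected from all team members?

Total value 22 ≥ cost 19, so it is built.
Member 1: others sum to 17; max(0, 19 - 17) = 2.
Member 2: others sum to 12; max(0, 19 - 12) = 7.
Member 3: others sum to 15; max(0, 19 - 15) = 4.
Total collected = 2 + 7 + 4 = 13.

13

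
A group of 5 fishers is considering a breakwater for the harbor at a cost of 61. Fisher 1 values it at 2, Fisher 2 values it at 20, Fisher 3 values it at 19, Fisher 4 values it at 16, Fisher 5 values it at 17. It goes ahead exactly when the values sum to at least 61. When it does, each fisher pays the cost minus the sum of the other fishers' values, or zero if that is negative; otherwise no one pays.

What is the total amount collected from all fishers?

Total value 74 ≥ cost 61, so it is built.
Fisher 1: others sum to 72; max(0, 61 - 72) = 0.
Fisher 2: others sum to 54; max(0, 61 - 54) = 7.
Fisher 3: others sum to 55; max(0, 61 - 55) = 6.
Fisher 4: others sum to 58; max(0, 61 - 58) = 3.
Fisher 5: others sum to 57; max(0, 61 - 57) = 4.
Total collected = 0 + 7 + 6 + 3 + 4 = 20.

20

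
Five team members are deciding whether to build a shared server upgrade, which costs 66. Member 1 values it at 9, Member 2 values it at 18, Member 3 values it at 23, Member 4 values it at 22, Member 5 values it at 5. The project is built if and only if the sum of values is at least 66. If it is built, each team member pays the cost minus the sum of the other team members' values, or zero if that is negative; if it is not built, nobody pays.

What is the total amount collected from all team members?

Total value 77 ≥ cost 66, so it is built.
Member 1: others sum to 68; max(0, 66 - 68) = 0.
Member 2: others sum to 59; max(0, 66 - 59) = 7.
Member 3: others sum to 54; max(0, 66 - 54) = 12.
Member 4: others sum to 55; max(0, 66 - 55) = 11.
Member 5: others sum to 72; max(0, 66 - 72) = 0.
Total collected = 0 + 7 + 12 + 11 + 0 = 30.

30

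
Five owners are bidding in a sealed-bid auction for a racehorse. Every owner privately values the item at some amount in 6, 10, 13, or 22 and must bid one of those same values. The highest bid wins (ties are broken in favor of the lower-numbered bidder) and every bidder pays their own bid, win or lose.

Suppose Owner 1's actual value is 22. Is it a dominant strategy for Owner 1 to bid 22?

No

Consider the case where Owner 2 bids 6, Owner 3 bids 6, Owner 4 bids 6 and Owner 5 bids 6.
Truthful bid 22: wins, pays 22, utility 22 - 22 = 0.
Bid 6 instead: wins, pays 6, utility 22 - 6 = 16.
Since 16 > 0, bidding 6 is strictly better here, so truthful bidding is not dominant.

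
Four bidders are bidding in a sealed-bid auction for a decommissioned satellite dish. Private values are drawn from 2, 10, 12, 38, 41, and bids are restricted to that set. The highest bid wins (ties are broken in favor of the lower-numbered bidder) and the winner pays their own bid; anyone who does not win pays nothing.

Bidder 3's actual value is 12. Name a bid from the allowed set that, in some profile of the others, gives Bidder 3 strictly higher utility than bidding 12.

10

Suppose Bidder 1 bids 2, Bidder 2 bids 2 and Bidder 4 bids 2.
Bid 12: wins, pays 12, utility 12 - 12 = 0.
Bid 10: wins, pays 10, utility 12 - 10 = 2.
So bidding 10 beats truth here (2 > 0).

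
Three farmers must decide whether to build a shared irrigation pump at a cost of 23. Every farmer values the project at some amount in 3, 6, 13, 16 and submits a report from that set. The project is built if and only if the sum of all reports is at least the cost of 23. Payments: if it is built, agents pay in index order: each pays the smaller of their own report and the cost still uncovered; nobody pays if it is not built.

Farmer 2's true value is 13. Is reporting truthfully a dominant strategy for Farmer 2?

Consider the case where Farmer 1 reports 3 and Farmer 3 reports 16.
Truthful report 13: project built, pays 13, utility 13 - 13 = 0.
Report 6 instead: project built, pays 6, utility 13 - 6 = 7.
Since 7 > 0, reporting 6 is strictly better here, so truthful reporting is not dominant.

No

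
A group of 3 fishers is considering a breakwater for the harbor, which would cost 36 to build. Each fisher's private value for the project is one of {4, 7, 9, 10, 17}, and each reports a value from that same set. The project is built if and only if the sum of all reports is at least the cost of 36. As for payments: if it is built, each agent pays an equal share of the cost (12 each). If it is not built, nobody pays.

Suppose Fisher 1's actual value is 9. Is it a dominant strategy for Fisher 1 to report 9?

Consider the case where Fisher 2 reports 10 and Fisher 3 reports 17.
Truthful report 9: project built, pays 12, utility 9 - 12 = -3.
Report 4 instead: project not built, utility 0.
Since 0 > -3, reporting 4 is strictly better here, so truthful reporting is not dominant.

No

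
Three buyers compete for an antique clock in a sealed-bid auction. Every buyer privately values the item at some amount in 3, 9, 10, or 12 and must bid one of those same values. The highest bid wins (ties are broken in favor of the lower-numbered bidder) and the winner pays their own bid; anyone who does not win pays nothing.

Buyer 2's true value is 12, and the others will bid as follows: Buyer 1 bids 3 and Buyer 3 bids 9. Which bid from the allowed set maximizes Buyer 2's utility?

Bid 3: loses, pays 0, utility 0.
Bid 9: wins, pays 9, utility 12 - 9 = 3.
Bid 10: wins, pays 10, utility 12 - 10 = 2.
Bid 12: wins, pays 12, utility 12 - 12 = 0.
The best choice is 9 with utility 3.

9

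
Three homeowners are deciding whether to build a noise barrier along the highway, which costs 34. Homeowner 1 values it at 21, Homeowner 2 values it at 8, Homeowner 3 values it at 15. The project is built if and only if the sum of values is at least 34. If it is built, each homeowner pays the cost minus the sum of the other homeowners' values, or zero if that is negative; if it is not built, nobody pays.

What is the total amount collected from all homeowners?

16

Total value 44 ≥ cost 34, so it is built.
Homeowner 1: others sum to 23; max(0, 34 - 23) = 11.
Homeowner 2: others sum to 36; max(0, 34 - 36) = 0.
Homeowner 3: others sum to 29; max(0, 34 - 29) = 5.
Total collected = 11 + 0 + 5 = 16.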